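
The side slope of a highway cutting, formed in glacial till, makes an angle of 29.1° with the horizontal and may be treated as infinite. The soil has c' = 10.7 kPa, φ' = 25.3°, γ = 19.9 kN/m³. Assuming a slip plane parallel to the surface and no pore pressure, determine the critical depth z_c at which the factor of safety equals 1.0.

Setting FS = 1.00 in FS = [c' + γz cos²β tanφ'] / [γz sinβ cosβ] and solving for z:
z = c' / [γ cosβ (FS·sinβ − cosβ·tanφ')]
  = 10.7 / [19.9·cos29.1°·(1.00·sin29.1° − cos29.1°·tan25.3°)]
  = 10.7 / [19.9·0.8738·(1.00·0.4863 − 0.8738·0.4727)]
  = 10.7 / 1.2746 = 8.395 m

z_c = 8.39 m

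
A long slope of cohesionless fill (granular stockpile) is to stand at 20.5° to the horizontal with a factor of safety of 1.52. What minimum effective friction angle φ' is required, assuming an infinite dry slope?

FS = tanφ'/tanβ ⇒ tanφ' = FS · tanβ = 1.52 · tan20.5° = 0.5683
φ' = arctan(0.5683) = 29.61°

φ' = 29.6°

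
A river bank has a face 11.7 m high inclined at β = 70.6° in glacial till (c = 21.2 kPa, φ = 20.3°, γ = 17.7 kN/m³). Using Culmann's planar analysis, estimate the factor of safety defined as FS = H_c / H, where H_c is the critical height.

FS = 1.00

H_c = (4c/γ) · sinβ cosφ / [1 − cos(β − φ)]
    = (4·21.2/17.7) · sin70.6°·cos20.3° / [1 − cos50.3°]
    = 4.791 · 0.8846 / 0.3612 = 11.73 m
FS = H_c / H = 11.73 / 11.7 = 1.003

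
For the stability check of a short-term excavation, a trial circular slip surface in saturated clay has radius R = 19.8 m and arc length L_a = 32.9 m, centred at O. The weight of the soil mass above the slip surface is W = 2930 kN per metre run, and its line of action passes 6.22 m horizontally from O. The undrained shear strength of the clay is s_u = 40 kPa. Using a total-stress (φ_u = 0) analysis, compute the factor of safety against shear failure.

Taking moments about the centre O, the resisting moment is provided by the undrained shear strength acting along the arc:
M_R = s_u·L_a·R = 40·32.90·19.8 = 26056.8 kN·m/m
M_D = W·d = 2930·6.22 = 18224.6 kN·m/m
FS = M_R / M_D = 26056.8 / 18224.6 = 1.430

FS = 1.43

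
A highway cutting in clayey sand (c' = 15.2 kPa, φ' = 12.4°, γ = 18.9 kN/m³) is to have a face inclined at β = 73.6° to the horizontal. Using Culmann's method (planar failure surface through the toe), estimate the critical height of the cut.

H_c = 5.82 m

Culmann's analysis gives the critical failure plane at α_cr = (β + φ')/2 = (73.6 + 12.4)/2 = 43.0°, and the critical height
H_c = (4c'/γ) · sinβ cosφ' / [1 − cos(β − φ')]
    = (4·15.2/18.9) · sin73.6°·cos12.4° / [1 − cos(61.2°)]
    = 3.217 · 0.9593·0.9767 / [1 − 0.4818]
    = 3.217 · 0.9369 / 0.5182
    = 5.82 m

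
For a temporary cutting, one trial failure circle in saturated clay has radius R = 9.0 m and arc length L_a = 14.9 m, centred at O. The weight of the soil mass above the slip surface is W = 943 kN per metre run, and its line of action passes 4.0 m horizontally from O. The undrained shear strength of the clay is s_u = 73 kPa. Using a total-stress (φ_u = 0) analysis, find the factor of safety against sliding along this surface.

Taking moments about the centre O, the resisting moment is provided by the undrained shear strength acting along the arc:
M_R = s_u·L_a·R = 73·14.90·9.0 = 9789.3 kN·m/m
M_D = W·d = 943·4.0 = 3772.0 kN·m/m
FS = M_R / M_D = 9789.3 / 3772.0 = 2.595

FS = 2.60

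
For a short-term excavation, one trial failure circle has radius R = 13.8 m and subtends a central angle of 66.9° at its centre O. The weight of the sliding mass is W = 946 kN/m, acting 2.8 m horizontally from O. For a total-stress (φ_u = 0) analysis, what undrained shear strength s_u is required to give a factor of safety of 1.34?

FS = s_u·L_a·R / (W·d), so s_u = FS·W·d / (L_a·R).
Arc length L_a = R·θ = 13.8·(66.9°·π/180) = 13.8·1.1676 = 16.11 m
s_u = 1.34·946·2.8 / (16.11·13.8) = 3549.4 / 222.36 = 15.96 kPa

s_u = 16.0 kPa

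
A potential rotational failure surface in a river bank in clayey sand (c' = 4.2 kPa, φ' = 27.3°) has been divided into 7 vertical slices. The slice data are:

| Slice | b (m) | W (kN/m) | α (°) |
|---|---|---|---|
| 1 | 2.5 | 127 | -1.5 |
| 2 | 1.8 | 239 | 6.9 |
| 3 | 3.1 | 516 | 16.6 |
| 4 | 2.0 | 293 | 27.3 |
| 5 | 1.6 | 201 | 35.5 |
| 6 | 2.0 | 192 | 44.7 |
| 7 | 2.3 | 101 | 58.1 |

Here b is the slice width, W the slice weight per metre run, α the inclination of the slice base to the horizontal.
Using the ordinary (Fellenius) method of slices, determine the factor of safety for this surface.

FS = 1.30

Ordinary method of slices: FS = Σ[c'·Δl_i + (W_i cosα_i)·tanφ'] / Σ W_i sinα_i, with Δl_i = b_i / cosα_i.
Slice 1: Δl = 2.5/cos(-1.5°) = 2.501 m; N'_1 = 127·cos(-1.5°) = 127.0; c'Δl = 10.50; W sinα = -3.3
Slice 2: Δl = 1.8/cos6.9° = 1.813 m; N'_2 = 239·cos6.9° = 237.3; c'Δl = 7.62; W sinα = 28.7
Slice 3: Δl = 3.1/cos16.6° = 3.235 m; N'_3 = 516·cos16.6° = 494.5; c'Δl = 13.59; W sinα = 147.4
Slice 4: Δl = 2.0/cos27.3° = 2.251 m; N'_4 = 293·cos27.3° = 260.4; c'Δl = 9.45; W sinα = 134.4
Slice 5: Δl = 1.6/cos35.5° = 1.965 m; N'_5 = 201·cos35.5° = 163.6; c'Δl = 8.25; W sinα = 116.7
Slice 6: Δl = 2.0/cos44.7° = 2.814 m; N'_6 = 192·cos44.7° = 136.5; c'Δl = 11.82; W sinα = 135.1
Slice 7: Δl = 2.3/cos58.1° = 4.352 m; N'_7 = 101·cos58.1° = 53.4; c'Δl = 18.28; W sinα = 85.7
Σc'Δl = 79.5 kN/m; ΣN' = 1472.6 kN/m; ΣW sinα = 644.7 kN/m
Resisting = 79.5 + 1472.6·tan27.3° = 79.5 + 760.0 = 839.6 kN/m
FS = 839.6 / 644.7 = 1.302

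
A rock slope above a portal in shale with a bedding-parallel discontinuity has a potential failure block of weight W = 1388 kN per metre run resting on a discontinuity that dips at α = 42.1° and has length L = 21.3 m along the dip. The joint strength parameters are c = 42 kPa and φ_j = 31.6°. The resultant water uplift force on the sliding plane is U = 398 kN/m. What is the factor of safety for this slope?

FS = 1.38

Resolving the block weight along and normal to the plane and applying the Mohr–Coulomb strength on the joint:
N' = W cosα − U = 1388·cos42.1° − 398 = 631.9 kN/m
Driving force T = W sinα = 1388·sin42.1° = 930.6 kN/m
Resisting force R = c·L + N'·tanφ_j = 42·21.3 + 631.9·tan31.6° = 894.6 + 388.7 = 1283.3 kN/m
FS = R / T = 1283.3 / 930.6 = 1.379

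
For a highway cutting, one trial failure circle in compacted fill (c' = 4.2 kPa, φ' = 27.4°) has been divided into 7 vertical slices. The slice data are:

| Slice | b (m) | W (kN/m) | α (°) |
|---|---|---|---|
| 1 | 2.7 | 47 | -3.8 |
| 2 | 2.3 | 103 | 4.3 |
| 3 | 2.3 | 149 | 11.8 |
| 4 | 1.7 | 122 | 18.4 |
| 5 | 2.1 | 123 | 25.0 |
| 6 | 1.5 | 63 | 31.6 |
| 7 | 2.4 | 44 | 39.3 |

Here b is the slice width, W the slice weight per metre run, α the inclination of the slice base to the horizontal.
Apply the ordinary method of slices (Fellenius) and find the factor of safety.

Ordinary method of slices: FS = Σ[c'·Δl_i + (W_i cosα_i)·tanφ'] / Σ W_i sinα_i, with Δl_i = b_i / cosα_i.
Slice 1: Δl = 2.7/cos(-3.8°) = 2.706 m; N'_1 = 47·cos(-3.8°) = 46.9; c'Δl = 11.36; W sinα = -3.1
Slice 2: Δl = 2.3/cos4.3° = 2.306 m; N'_2 = 103·cos4.3° = 102.7; c'Δl = 9.69; W sinα = 7.7
Slice 3: Δl = 2.3/cos11.8° = 2.350 m; N'_3 = 149·cos11.8° = 145.9; c'Δl = 9.87; W sinα = 30.5
Slice 4: Δl = 1.7/cos18.4° = 1.792 m; N'_4 = 122·cos18.4° = 115.8; c'Δl = 7.52; W sinα = 38.5
Slice 5: Δl = 2.1/cos25.0° = 2.317 m; N'_5 = 123·cos25.0° = 111.5; c'Δl = 9.73; W sinα = 52.0
Slice 6: Δl = 1.5/cos31.6° = 1.761 m; N'_6 = 63·cos31.6° = 53.7; c'Δl = 7.40; W sinα = 33.0
Slice 7: Δl = 2.4/cos39.3° = 3.101 m; N'_7 = 44·cos39.3° = 34.0; c'Δl = 13.03; W sinα = 27.9
Σc'Δl = 68.6 kN/m; ΣN' = 610.4 kN/m; ΣW sinα = 186.4 kN/m
Resisting = 68.6 + 610.4·tan27.4° = 68.6 + 316.4 = 385.0 kN/m
FS = 385.0 / 186.4 = 2.065

FS = 2.06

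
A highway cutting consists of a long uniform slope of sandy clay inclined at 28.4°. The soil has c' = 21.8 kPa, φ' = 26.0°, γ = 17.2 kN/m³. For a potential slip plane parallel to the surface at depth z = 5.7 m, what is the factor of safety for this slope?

For an infinite slope with a slip plane parallel to the surface (no pore pressure): FS = [c' + γz cos²β tanφ'] / [γz sinβ cosβ].
γz = 17.2·5.7 = 98.04 kN/m²
Numerator = 21.8 + 98.04·cos²28.4°·tan26.0° = 21.8 + 98.04·0.7738·0.4877 = 58.800 kPa
Denominator = 98.04·sin28.4°·cos28.4° = 98.04·0.4756·0.8796 = 41.018 kPa
FS = 58.800 / 41.018 = 1.434

FS = 1.43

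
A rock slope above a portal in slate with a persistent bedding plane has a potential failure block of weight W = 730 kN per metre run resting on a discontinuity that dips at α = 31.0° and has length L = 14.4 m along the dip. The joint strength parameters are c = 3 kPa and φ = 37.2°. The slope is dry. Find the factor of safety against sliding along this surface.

Resolving the block weight along and normal to the plane and applying the Mohr–Coulomb strength on the joint:
N' = W cosα = 730·cos31.0° = 625.7 kN/m
Driving force T = W sinα = 730·sin31.0° = 376.0 kN/m
Resisting force R = c·L + N'·tanφ = 3·14.4 + 625.7·tan37.2° = 43.2 + 475.0 = 518.2 kN/m
FS = R / T = 518.2 / 376.0 = 1.378

FS = 1.38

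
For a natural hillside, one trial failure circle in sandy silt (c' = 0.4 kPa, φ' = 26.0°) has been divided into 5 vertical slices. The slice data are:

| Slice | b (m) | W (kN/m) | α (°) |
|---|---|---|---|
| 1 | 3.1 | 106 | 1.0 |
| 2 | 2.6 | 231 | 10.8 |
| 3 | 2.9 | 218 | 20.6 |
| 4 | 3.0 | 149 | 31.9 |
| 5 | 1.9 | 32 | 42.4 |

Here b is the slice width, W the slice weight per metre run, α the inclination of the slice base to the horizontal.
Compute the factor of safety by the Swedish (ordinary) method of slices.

FS = 1.54

Ordinary method of slices: FS = Σ[c'·Δl_i + (W_i cosα_i)·tanφ'] / Σ W_i sinα_i, with Δl_i = b_i / cosα_i.
Slice 1: Δl = 3.1/cos1.0° = 3.100 m; N'_1 = 106·cos1.0° = 106.0; c'Δl = 1.24; W sinα = 1.8
Slice 2: Δl = 2.6/cos10.8° = 2.647 m; N'_2 = 231·cos10.8° = 226.9; c'Δl = 1.06; W sinα = 43.3
Slice 3: Δl = 2.9/cos20.6° = 3.098 m; N'_3 = 218·cos20.6° = 204.1; c'Δl = 1.24; W sinα = 76.7
Slice 4: Δl = 3.0/cos31.9° = 3.534 m; N'_4 = 149·cos31.9° = 126.5; c'Δl = 1.41; W sinα = 78.7
Slice 5: Δl = 1.9/cos42.4° = 2.573 m; N'_5 = 32·cos42.4° = 23.6; c'Δl = 1.03; W sinα = 21.6
Σc'Δl = 6.0 kN/m; ΣN' = 687.1 kN/m; ΣW sinα = 222.2 kN/m
Resisting = 6.0 + 687.1·tan26.0° = 6.0 + 335.1 = 341.1 kN/m
FS = 341.1 / 222.2 = 1.535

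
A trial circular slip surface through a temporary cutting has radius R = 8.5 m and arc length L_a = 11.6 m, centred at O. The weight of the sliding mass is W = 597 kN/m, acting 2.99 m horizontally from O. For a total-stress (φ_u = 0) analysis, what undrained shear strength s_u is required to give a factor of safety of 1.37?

FS = s_u·L_a·R / (W·d), so s_u = FS·W·d / (L_a·R).
s_u = 1.37·597·2.99 / (11.60·8.5) = 2445.5 / 98.60 = 24.80 kPa

s_u = 24.8 kPa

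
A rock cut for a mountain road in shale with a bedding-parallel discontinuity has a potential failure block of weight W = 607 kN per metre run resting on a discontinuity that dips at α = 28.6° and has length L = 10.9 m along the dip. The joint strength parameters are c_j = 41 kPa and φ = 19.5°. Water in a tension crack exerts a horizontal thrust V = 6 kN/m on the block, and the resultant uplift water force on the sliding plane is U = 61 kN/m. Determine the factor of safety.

Resolving the block weight along and normal to the plane and applying the Mohr–Coulomb strength on the joint:
N' = W cosα − U − V sinα = 607·cos28.6° − 61 − 6·sin28.6° = 469.1 kN/m
Driving force T = W sinα + V cosα = 607·sin28.6° + 6·cos28.6° = 295.8 kN/m
Resisting force R = c_j·L + N'·tanφ = 41·10.9 + 469.1·tan19.5° = 446.9 + 166.1 = 613.0 kN/m
FS = R / T = 613.0 / 295.8 = 2.072

FS = 2.07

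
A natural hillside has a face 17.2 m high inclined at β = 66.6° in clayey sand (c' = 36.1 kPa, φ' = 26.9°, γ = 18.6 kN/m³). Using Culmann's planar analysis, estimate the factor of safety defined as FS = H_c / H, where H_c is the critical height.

H_c = (4c'/γ) · sinβ cosφ' / [1 − cos(β − φ')]
    = (4·36.1/18.6) · sin66.6°·cos26.9° / [1 − cos39.7°]
    = 7.763 · 0.8185 / 0.2306 = 27.55 m
FS = H_c / H = 27.55 / 17.2 = 1.602

FS = 1.60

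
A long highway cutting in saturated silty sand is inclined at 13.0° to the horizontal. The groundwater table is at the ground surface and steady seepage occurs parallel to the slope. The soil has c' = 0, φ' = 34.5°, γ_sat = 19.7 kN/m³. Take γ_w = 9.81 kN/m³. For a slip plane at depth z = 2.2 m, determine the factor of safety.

With seepage parallel to the slope and the water table at the surface, the effective normal stress on the slip plane uses the buoyant unit weight γ' = γ_sat − γ_w while the driving shear stress uses γ_sat:
FS = [c' + γ' z cos²β tanφ'] / [γ_sat z sinβ cosβ]
(For c' = 0 this reduces to FS = (γ'/γ_sat)·tanφ'/tanβ.)
γ' = 19.7 − 9.81 = 9.89 kN/m³
Numerator = 0.0 + 9.89·2.2·cos²13.0°·tan34.5° = 0.0 + 9.89·2.2·0.9494·0.6873 = 14.197 kPa
Denominator = 19.7·2.2·sin13.0°·cos13.0° = 19.7·2.2·0.2250·0.9744 = 9.500 kPa
FS = 14.197 / 9.500 = 1.495

FS = 1.49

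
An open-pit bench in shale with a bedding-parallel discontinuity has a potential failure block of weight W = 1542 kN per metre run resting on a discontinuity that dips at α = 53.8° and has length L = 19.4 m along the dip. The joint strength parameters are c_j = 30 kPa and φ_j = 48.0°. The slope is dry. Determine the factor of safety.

FS = 1.28

Resolving the block weight along and normal to the plane and applying the Mohr–Coulomb strength on the joint:
N' = W cosα = 1542·cos53.8° = 910.7 kN/m
Driving force T = W sinα = 1542·sin53.8° = 1244.3 kN/m
Resisting force R = c_j·L + N'·tanφ_j = 30·19.4 + 910.7·tan48.0° = 582.0 + 1011.5 = 1593.5 kN/m
FS = R / T = 1593.5 / 1244.3 = 1.281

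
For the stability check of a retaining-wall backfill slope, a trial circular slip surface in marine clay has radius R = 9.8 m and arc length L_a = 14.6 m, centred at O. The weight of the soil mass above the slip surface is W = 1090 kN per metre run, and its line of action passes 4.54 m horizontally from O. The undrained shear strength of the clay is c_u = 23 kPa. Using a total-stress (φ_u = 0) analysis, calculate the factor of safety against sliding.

Taking moments about the centre O, the resisting moment is provided by the undrained shear strength acting along the arc:
M_R = c_u·L_a·R = 23·14.60·9.8 = 3290.8 kN·m/m
M_D = W·d = 1090·4.54 = 4948.6 kN·m/m
FS = M_R / M_D = 3290.8 / 4948.6 = 0.665

FS = 0.67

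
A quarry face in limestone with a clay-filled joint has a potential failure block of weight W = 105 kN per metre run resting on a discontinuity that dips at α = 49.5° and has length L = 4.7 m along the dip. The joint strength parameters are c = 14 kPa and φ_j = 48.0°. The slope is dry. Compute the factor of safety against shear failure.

FS = 1.77

Resolving the block weight along and normal to the plane and applying the Mohr–Coulomb strength on the joint:
N' = W cosα = 105·cos49.5° = 68.2 kN/m
Driving force T = W sinα = 105·sin49.5° = 79.8 kN/m
Resisting force R = c·L + N'·tanφ_j = 14·4.7 + 68.2·tan48.0° = 65.8 + 75.7 = 141.5 kN/m
FS = R / T = 141.5 / 79.8 = 1.773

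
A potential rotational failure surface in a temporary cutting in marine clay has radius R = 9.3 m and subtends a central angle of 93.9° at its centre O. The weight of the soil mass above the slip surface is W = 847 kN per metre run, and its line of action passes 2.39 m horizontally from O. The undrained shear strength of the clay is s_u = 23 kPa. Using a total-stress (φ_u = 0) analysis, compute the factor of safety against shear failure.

FS = 1.61

Taking moments about the centre O, the resisting moment is provided by the undrained shear strength acting along the arc:
Arc length L_a = R·θ = 9.3·(93.9°·π/180) = 9.3·1.6389 = 15.24 m
M_R = s_u·L_a·R = 23·15.24·9.3 = 3260.1 kN·m/m
M_D = W·d = 847·2.39 = 2024.3 kN·m/m
FS = M_R / M_D = 3260.1 / 2024.3 = 1.610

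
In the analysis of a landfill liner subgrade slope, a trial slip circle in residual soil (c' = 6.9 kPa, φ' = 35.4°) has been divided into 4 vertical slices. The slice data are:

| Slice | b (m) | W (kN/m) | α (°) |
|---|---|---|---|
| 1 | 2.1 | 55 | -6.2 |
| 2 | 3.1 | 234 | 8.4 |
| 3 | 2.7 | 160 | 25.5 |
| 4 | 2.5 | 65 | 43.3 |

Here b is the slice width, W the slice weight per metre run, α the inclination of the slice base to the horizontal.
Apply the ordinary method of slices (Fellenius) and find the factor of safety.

FS = 2.97

Ordinary method of slices: FS = Σ[c'·Δl_i + (W_i cosα_i)·tanφ'] / Σ W_i sinα_i, with Δl_i = b_i / cosα_i.
Slice 1: Δl = 2.1/cos(-6.2°) = 2.112 m; N'_1 = 55·cos(-6.2°) = 54.7; c'Δl = 14.58; W sinα = -5.9
Slice 2: Δl = 3.1/cos8.4° = 3.134 m; N'_2 = 234·cos8.4° = 231.5; c'Δl = 21.62; W sinα = 34.2
Slice 3: Δl = 2.7/cos25.5° = 2.991 m; N'_3 = 160·cos25.5° = 144.4; c'Δl = 20.64; W sinα = 68.9
Slice 4: Δl = 2.5/cos43.3° = 3.435 m; N'_4 = 65·cos43.3° = 47.3; c'Δl = 23.70; W sinα = 44.6
Σc'Δl = 80.5 kN/m; ΣN' = 477.9 kN/m; ΣW sinα = 141.7 kN/m
Resisting = 80.5 + 477.9·tan35.4° = 80.5 + 339.6 = 420.2 kN/m
FS = 420.2 / 141.7 = 2.965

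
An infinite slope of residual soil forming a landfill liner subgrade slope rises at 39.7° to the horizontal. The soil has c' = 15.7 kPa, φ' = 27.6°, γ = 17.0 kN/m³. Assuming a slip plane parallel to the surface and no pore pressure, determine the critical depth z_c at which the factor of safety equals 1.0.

Setting FS = 1.00 in FS = [c' + γz cos²β tanφ'] / [γz sinβ cosβ] and solving for z:
z = c' / [γ cosβ (FS·sinβ − cosβ·tanφ')]
  = 15.7 / [17.0·cos39.7°·(1.00·sin39.7° − cos39.7°·tan27.6°)]
  = 15.7 / [17.0·0.7694·(1.00·0.6388 − 0.7694·0.5228)]
  = 15.7 / 3.0938 = 5.075 m

z_c = 5.07 m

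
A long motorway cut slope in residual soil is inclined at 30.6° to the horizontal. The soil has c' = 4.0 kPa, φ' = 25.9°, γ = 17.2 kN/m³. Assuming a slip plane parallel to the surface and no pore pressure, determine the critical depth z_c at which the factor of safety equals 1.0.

Setting FS = 1.00 in FS = [c' + γz cos²β tanφ'] / [γz sinβ cosβ] and solving for z:
z = c' / [γ cosβ (FS·sinβ − cosβ·tanφ')]
  = 4.0 / [17.2·cos30.6°·(1.00·sin30.6° − cos30.6°·tan25.9°)]
  = 4.0 / [17.2·0.8607·(1.00·0.5090 − 0.8607·0.4856)]
  = 4.0 / 1.3485 = 2.966 m

z_c = 2.97 m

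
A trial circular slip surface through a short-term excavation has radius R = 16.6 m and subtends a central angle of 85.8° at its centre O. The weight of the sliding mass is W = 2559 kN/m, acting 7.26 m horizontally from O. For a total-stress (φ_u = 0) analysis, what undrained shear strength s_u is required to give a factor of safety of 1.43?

FS = s_u·L_a·R / (W·d), so s_u = FS·W·d / (L_a·R).
Arc length L_a = R·θ = 16.6·(85.8°·π/180) = 16.6·1.4975 = 24.86 m
s_u = 1.43·2559·7.26 / (24.86·16.6) = 26567.0 / 412.65 = 64.38 kPa

s_u = 64.4 kPa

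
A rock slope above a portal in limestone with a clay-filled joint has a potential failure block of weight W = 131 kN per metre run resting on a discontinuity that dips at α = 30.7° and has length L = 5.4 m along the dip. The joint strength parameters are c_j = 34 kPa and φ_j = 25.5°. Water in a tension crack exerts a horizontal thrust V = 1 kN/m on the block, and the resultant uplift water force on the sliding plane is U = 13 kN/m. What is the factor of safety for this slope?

FS = 3.41

Resolving the block weight along and normal to the plane and applying the Mohr–Coulomb strength on the joint:
N' = W cosα − U − V sinα = 131·cos30.7° − 13 − 1·sin30.7° = 99.1 kN/m
Driving force T = W sinα + V cosα = 131·sin30.7° + 1·cos30.7° = 67.7 kN/m
Resisting force R = c_j·L + N'·tanφ_j = 34·5.4 + 99.1·tan25.5° = 183.6 + 47.3 = 230.9 kN/m
FS = R / T = 230.9 / 67.7 = 3.408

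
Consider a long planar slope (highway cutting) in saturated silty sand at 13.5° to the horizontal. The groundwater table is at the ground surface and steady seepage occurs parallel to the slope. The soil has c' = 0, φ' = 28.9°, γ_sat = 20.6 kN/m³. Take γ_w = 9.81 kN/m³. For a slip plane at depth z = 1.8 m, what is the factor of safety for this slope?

With seepage parallel to the slope and the water table at the surface, the effective normal stress on the slip plane uses the buoyant unit weight γ' = γ_sat − γ_w while the driving shear stress uses γ_sat:
FS = [c' + γ' z cos²β tanφ'] / [γ_sat z sinβ cosβ]
(For c' = 0 this reduces to FS = (γ'/γ_sat)·tanφ'/tanβ.)
γ' = 20.6 − 9.81 = 10.79 kN/m³
Numerator = 0.0 + 10.79·1.8·cos²13.5°·tan28.9° = 0.0 + 10.79·1.8·0.9455·0.5520 = 10.137 kPa
Denominator = 20.6·1.8·sin13.5°·cos13.5° = 20.6·1.8·0.2334·0.9724 = 8.417 kPa
FS = 10.137 / 8.417 = 1.204

FS = 1.20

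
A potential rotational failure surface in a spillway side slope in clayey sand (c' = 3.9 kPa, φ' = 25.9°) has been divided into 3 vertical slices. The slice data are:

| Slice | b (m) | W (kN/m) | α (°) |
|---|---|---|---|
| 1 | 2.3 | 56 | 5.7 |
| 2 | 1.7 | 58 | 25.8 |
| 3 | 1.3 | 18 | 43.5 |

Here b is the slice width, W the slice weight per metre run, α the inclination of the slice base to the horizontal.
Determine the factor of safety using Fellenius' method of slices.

Ordinary method of slices: FS = Σ[c'·Δl_i + (W_i cosα_i)·tanφ'] / Σ W_i sinα_i, with Δl_i = b_i / cosα_i.
Slice 1: Δl = 2.3/cos5.7° = 2.311 m; N'_1 = 56·cos5.7° = 55.7; c'Δl = 9.01; W sinα = 5.6
Slice 2: Δl = 1.7/cos25.8° = 1.888 m; N'_2 = 58·cos25.8° = 52.2; c'Δl = 7.36; W sinα = 25.2
Slice 3: Δl = 1.3/cos43.5° = 1.792 m; N'_3 = 18·cos43.5° = 13.1; c'Δl = 6.99; W sinα = 12.4
Σc'Δl = 23.4 kN/m; ΣN' = 121.0 kN/m; ΣW sinα = 43.2 kN/m
Resisting = 23.4 + 121.0·tan25.9° = 23.4 + 58.8 = 82.1 kN/m
FS = 82.1 / 43.2 = 1.901

FS = 1.90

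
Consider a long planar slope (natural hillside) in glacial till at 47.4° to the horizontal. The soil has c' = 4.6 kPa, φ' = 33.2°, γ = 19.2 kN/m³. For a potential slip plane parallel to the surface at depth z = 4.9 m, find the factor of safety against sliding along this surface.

FS = 0.70

For an infinite slope with a slip plane parallel to the surface (no pore pressure): FS = [c' + γz cos²β tanφ'] / [γz sinβ cosβ].
γz = 19.2·4.9 = 94.08 kN/m²
Numerator = 4.6 + 94.08·cos²47.4°·tan33.2° = 4.6 + 94.08·0.4582·0.6544 = 32.806 kPa
Denominator = 94.08·sin47.4°·cos47.4° = 94.08·0.7361·0.6769 = 46.875 kPa
FS = 32.806 / 46.875 = 0.700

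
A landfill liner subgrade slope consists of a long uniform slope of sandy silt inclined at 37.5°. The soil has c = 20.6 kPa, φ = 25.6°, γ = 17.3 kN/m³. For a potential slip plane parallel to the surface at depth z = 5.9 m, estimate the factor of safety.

FS = 1.04

For an infinite slope with a slip plane parallel to the surface (no pore pressure): FS = [c + γz cos²β tanφ] / [γz sinβ cosβ].
γz = 17.3·5.9 = 102.07 kN/m²
Numerator = 20.6 + 102.07·cos²37.5°·tan25.6° = 20.6 + 102.07·0.6294·0.4791 = 51.380 kPa
Denominator = 102.07·sin37.5°·cos37.5° = 102.07·0.6088·0.7934 = 49.296 kPa
FS = 51.380 / 49.296 = 1.042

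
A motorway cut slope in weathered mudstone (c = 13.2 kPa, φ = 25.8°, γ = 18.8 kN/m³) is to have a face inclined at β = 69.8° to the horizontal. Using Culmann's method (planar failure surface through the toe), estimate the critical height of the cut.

Culmann's analysis gives the critical failure plane at α_cr = (β + φ)/2 = (69.8 + 25.8)/2 = 47.8°, and the critical height
H_c = (4c/γ) · sinβ cosφ / [1 − cos(β − φ)]
    = (4·13.2/18.8) · sin69.8°·cos25.8° / [1 − cos(44.0°)]
    = 2.809 · 0.9385·0.9003 / [1 − 0.7193]
    = 2.809 · 0.8449 / 0.2807
    = 8.46 m

H_c = 8.46 m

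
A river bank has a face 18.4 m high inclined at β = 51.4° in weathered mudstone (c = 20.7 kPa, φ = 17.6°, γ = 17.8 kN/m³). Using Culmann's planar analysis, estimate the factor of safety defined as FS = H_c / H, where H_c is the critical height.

H_c = (4c/γ) · sinβ cosφ / [1 − cos(β − φ)]
    = (4·20.7/17.8) · sin51.4°·cos17.6° / [1 − cos33.8°]
    = 4.652 · 0.7449 / 0.1690 = 20.50 m
FS = H_c / H = 20.50 / 18.4 = 1.114

FS = 1.11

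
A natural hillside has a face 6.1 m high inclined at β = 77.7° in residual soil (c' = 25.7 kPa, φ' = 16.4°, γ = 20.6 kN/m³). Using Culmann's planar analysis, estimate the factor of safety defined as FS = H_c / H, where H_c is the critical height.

FS = 1.48

H_c = (4c'/γ) · sinβ cosφ' / [1 − cos(β − φ')]
    = (4·25.7/20.6) · sin77.7°·cos16.4° / [1 − cos61.3°]
    = 4.990 · 0.9373 / 0.5198 = 9.00 m
FS = H_c / H = 9.00 / 6.1 = 1.475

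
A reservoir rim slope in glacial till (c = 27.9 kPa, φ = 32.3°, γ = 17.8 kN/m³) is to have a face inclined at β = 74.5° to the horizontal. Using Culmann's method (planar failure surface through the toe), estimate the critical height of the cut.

Culmann's analysis gives the critical failure plane at α_cr = (β + φ)/2 = (74.5 + 32.3)/2 = 53.4°, and the critical height
H_c = (4c/γ) · sinβ cosφ / [1 − cos(β − φ)]
    = (4·27.9/17.8) · sin74.5°·cos32.3° / [1 − cos(42.2°)]
    = 6.270 · 0.9636·0.8453 / [1 − 0.7408]
    = 6.270 · 0.8145 / 0.2592
    = 19.70 m

H_c = 19.70 m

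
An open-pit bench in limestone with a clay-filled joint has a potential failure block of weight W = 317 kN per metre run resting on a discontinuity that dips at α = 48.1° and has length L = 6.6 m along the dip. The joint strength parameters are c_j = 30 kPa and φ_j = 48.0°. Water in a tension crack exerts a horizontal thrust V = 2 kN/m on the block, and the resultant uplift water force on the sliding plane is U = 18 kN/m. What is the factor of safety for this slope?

Resolving the block weight along and normal to the plane and applying the Mohr–Coulomb strength on the joint:
N' = W cosα − U − V sinα = 317·cos48.1° − 18 − 2·sin48.1° = 192.2 kN/m
Driving force T = W sinα + V cosα = 317·sin48.1° + 2·cos48.1° = 237.3 kN/m
Resisting force R = c_j·L + N'·tanφ_j = 30·6.6 + 192.2·tan48.0° = 198.0 + 213.5 = 411.5 kN/m
FS = R / T = 411.5 / 237.3 = 1.734

FS = 1.73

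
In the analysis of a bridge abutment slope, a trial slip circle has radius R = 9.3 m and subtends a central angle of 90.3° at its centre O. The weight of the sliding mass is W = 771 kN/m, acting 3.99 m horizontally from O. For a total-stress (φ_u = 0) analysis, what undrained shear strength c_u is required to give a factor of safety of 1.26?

c_u = 28.4 kPa

FS = c_u·L_a·R / (W·d), so c_u = FS·W·d / (L_a·R).
Arc length L_a = R·θ = 9.3·(90.3°·π/180) = 9.3·1.5760 = 14.66 m
c_u = 1.26·771·3.99 / (14.66·9.3) = 3876.1 / 136.31 = 28.44 kPa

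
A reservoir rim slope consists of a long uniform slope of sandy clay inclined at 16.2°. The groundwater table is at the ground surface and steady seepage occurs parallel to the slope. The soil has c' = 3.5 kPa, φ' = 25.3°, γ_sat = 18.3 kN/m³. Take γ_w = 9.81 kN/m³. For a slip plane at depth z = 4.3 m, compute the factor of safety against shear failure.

With seepage parallel to the slope and the water table at the surface, the effective normal stress on the slip plane uses the buoyant unit weight γ' = γ_sat − γ_w while the driving shear stress uses γ_sat:
FS = [c' + γ' z cos²β tanφ'] / [γ_sat z sinβ cosβ]
γ' = 18.3 − 9.81 = 8.49 kN/m³
Numerator = 3.5 + 8.49·4.3·cos²16.2°·tan25.3° = 3.5 + 8.49·4.3·0.9222·0.4727 = 19.414 kPa
Denominator = 18.3·4.3·sin16.2°·cos16.2° = 18.3·4.3·0.2790·0.9603 = 21.082 kPa
FS = 19.414 / 21.082 = 0.921

FS = 0.92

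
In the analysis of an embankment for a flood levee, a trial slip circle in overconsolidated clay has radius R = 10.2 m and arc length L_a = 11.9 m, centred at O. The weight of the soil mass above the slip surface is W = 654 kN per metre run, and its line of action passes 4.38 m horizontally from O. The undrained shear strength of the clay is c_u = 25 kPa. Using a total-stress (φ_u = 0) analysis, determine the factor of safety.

FS = 1.06

Taking moments about the centre O, the resisting moment is provided by the undrained shear strength acting along the arc:
M_R = c_u·L_a·R = 25·11.90·10.2 = 3034.5 kN·m/m
M_D = W·d = 654·4.38 = 2864.5 kN·m/m
FS = M_R / M_D = 3034.5 / 2864.5 = 1.059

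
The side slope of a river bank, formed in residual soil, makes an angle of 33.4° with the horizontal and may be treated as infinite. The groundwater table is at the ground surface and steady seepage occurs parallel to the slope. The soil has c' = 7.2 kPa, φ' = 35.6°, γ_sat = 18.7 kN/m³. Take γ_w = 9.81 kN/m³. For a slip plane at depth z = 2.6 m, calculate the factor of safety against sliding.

FS = 0.84

With seepage parallel to the slope and the water table at the surface, the effective normal stress on the slip plane uses the buoyant unit weight γ' = γ_sat − γ_w while the driving shear stress uses γ_sat:
FS = [c' + γ' z cos²β tanφ'] / [γ_sat z sinβ cosβ]
γ' = 18.7 − 9.81 = 8.89 kN/m³
Numerator = 7.2 + 8.89·2.6·cos²33.4°·tan35.6° = 7.2 + 8.89·2.6·0.6970·0.7159 = 18.733 kPa
Denominator = 18.7·2.6·sin33.4°·cos33.4° = 18.7·2.6·0.5505·0.8348 = 22.344 kPa
FS = 18.733 / 22.344 = 0.838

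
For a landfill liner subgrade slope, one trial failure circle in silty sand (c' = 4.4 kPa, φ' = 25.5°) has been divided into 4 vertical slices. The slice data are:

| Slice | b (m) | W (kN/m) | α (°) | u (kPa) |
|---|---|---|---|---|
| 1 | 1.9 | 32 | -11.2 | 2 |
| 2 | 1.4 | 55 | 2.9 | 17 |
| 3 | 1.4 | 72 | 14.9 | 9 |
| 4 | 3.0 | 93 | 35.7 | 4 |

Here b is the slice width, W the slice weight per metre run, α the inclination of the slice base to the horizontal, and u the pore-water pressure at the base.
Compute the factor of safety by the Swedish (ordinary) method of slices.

FS = 1.75

Ordinary method of slices: FS = Σ[c'·Δl_i + (W_i cosα_i − u_i·Δl_i)·tanφ'] / Σ W_i sinα_i, with Δl_i = b_i / cosα_i.
Slice 1: Δl = 1.9/cos(-11.2°) = 1.937 m; N'_1 = 32·cos(-11.2°) − 2·1.937 = 27.5; c'Δl = 8.52; W sinα = -6.2
Slice 2: Δl = 1.4/cos2.9° = 1.402 m; N'_2 = 55·cos2.9° − 17·1.402 = 31.1; c'Δl = 6.17; W sinα = 2.8
Slice 3: Δl = 1.4/cos14.9° = 1.449 m; N'_3 = 72·cos14.9° − 9·1.449 = 56.5; c'Δl = 6.37; W sinα = 18.5
Slice 4: Δl = 3.0/cos35.7° = 3.694 m; N'_4 = 93·cos35.7° − 4·3.694 = 60.7; c'Δl = 16.25; W sinα = 54.3
Σc'Δl = 37.3 kN/m; ΣN' = 175.9 kN/m; ΣW sinα = 69.4 kN/m
Resisting = 37.3 + 175.9·tan25.5° = 37.3 + 83.9 = 121.2 kN/m
FS = 121.2 / 69.4 = 1.748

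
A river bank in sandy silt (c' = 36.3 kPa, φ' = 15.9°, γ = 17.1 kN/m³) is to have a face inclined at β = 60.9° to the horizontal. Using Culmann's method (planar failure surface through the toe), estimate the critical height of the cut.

H_c = 24.36 m

Culmann's analysis gives the critical failure plane at α_cr = (β + φ')/2 = (60.9 + 15.9)/2 = 38.4°, and the critical height
H_c = (4c'/γ) · sinβ cosφ' / [1 − cos(β − φ')]
    = (4·36.3/17.1) · sin60.9°·cos15.9° / [1 − cos(45.0°)]
    = 8.491 · 0.8738·0.9617 / [1 − 0.7071]
    = 8.491 · 0.8403 / 0.2929
    = 24.36 m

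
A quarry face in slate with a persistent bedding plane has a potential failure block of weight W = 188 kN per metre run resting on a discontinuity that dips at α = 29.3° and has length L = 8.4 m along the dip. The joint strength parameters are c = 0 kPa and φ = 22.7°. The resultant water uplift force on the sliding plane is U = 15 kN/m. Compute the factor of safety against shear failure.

FS = 0.68

Resolving the block weight along and normal to the plane and applying the Mohr–Coulomb strength on the joint:
N' = W cosα − U = 188·cos29.3° − 15 = 148.9 kN/m
Driving force T = W sinα = 188·sin29.3° = 92.0 kN/m
Resisting force R = c·L + N'·tanφ = 0·8.4 + 148.9·tan22.7° = 0.0 + 62.3 = 62.3 kN/m
FS = R / T = 62.3 / 92.0 = 0.677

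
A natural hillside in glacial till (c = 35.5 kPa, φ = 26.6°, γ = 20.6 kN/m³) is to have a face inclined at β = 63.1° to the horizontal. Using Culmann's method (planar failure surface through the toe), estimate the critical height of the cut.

H_c = 28.02 m

Culmann's analysis gives the critical failure plane at α_cr = (β + φ)/2 = (63.1 + 26.6)/2 = 44.9°, and the critical height
H_c = (4c/γ) · sinβ cosφ / [1 − cos(β − φ)]
    = (4·35.5/20.6) · sin63.1°·cos26.6° / [1 − cos(36.5°)]
    = 6.893 · 0.8918·0.8942 / [1 − 0.8039]
    = 6.893 · 0.7974 / 0.1961
    = 28.02 m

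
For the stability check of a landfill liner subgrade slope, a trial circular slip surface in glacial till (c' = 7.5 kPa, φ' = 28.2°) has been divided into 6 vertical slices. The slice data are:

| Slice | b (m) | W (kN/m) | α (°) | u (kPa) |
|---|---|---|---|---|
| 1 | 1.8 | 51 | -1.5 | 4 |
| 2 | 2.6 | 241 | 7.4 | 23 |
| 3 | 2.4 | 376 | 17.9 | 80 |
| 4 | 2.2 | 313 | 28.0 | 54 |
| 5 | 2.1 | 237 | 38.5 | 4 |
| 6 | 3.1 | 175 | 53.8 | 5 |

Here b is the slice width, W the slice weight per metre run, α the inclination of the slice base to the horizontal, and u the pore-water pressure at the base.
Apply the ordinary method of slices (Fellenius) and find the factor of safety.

Ordinary method of slices: FS = Σ[c'·Δl_i + (W_i cosα_i − u_i·Δl_i)·tanφ'] / Σ W_i sinα_i, with Δl_i = b_i / cosα_i.
Slice 1: Δl = 1.8/cos(-1.5°) = 1.801 m; N'_1 = 51·cos(-1.5°) − 4·1.801 = 43.8; c'Δl = 13.50; W sinα = -1.3
Slice 2: Δl = 2.6/cos7.4° = 2.622 m; N'_2 = 241·cos7.4° − 23·2.622 = 178.7; c'Δl = 19.66; W sinα = 31.0
Slice 3: Δl = 2.4/cos17.9° = 2.522 m; N'_3 = 376·cos17.9° − 80·2.522 = 156.0; c'Δl = 18.92; W sinα = 115.6
Slice 4: Δl = 2.2/cos28.0° = 2.492 m; N'_4 = 313·cos28.0° − 54·2.492 = 141.8; c'Δl = 18.69; W sinα = 146.9
Slice 5: Δl = 2.1/cos38.5° = 2.683 m; N'_5 = 237·cos38.5° − 4·2.683 = 174.7; c'Δl = 20.13; W sinα = 147.5
Slice 6: Δl = 3.1/cos53.8° = 5.249 m; N'_6 = 175·cos53.8° − 5·5.249 = 77.1; c'Δl = 39.37; W sinα = 141.2
Σc'Δl = 130.3 kN/m; ΣN' = 772.2 kN/m; ΣW sinα = 581.0 kN/m
Resisting = 130.3 + 772.2·tan28.2° = 130.3 + 414.0 = 544.3 kN/m
FS = 544.3 / 581.0 = 0.937

FS = 0.94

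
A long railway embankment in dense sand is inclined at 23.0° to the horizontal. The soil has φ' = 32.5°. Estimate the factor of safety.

FS = 1.50

For a dry cohesionless infinite slope the factor of safety is FS = tanφ' / tanβ.
FS = tan32.5° / tan23.0° = 0.6371 / 0.4245 = 1.501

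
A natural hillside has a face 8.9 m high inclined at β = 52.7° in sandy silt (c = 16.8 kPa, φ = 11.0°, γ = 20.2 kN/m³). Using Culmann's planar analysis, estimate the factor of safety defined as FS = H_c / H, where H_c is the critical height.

H_c = (4c/γ) · sinβ cosφ / [1 − cos(β − φ)]
    = (4·16.8/20.2) · sin52.7°·cos11.0° / [1 − cos41.7°]
    = 3.327 · 0.7809 / 0.2534 = 10.25 m
FS = H_c / H = 10.25 / 8.9 = 1.152

FS = 1.15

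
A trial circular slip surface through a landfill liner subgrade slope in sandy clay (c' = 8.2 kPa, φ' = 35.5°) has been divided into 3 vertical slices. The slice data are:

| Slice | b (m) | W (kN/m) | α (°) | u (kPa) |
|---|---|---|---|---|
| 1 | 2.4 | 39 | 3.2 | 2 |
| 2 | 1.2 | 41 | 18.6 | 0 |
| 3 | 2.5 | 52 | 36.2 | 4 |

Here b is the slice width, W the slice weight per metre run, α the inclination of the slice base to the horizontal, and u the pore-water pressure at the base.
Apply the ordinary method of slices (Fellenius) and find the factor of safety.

FS = 2.80

Ordinary method of slices: FS = Σ[c'·Δl_i + (W_i cosα_i − u_i·Δl_i)·tanφ'] / Σ W_i sinα_i, with Δl_i = b_i / cosα_i.
Slice 1: Δl = 2.4/cos3.2° = 2.404 m; N'_1 = 39·cos3.2° − 2·2.404 = 34.1; c'Δl = 19.71; W sinα = 2.2
Slice 2: Δl = 1.2/cos18.6° = 1.266 m; N'_2 = 41·cos18.6° − 0·1.266 = 38.9; c'Δl = 10.38; W sinα = 13.1
Slice 3: Δl = 2.5/cos36.2° = 3.098 m; N'_3 = 52·cos36.2° − 4·3.098 = 29.6; c'Δl = 25.40; W sinα = 30.7
Σc'Δl = 55.5 kN/m; ΣN' = 102.6 kN/m; ΣW sinα = 46.0 kN/m
Resisting = 55.5 + 102.6·tan35.5° = 55.5 + 73.2 = 128.7 kN/m
FS = 128.7 / 46.0 = 2.799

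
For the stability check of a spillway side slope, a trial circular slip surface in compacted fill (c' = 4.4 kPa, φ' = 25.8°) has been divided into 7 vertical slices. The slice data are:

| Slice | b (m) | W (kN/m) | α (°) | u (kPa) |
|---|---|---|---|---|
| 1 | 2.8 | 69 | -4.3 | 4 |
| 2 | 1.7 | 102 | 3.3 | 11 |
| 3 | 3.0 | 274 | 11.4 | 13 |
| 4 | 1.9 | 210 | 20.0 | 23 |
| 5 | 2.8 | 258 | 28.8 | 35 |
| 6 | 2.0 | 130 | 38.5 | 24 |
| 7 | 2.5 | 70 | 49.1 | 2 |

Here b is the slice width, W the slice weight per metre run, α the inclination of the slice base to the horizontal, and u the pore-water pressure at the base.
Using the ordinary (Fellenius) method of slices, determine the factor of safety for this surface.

FS = 1.12

Ordinary method of slices: FS = Σ[c'·Δl_i + (W_i cosα_i − u_i·Δl_i)·tanφ'] / Σ W_i sinα_i, with Δl_i = b_i / cosα_i.
Slice 1: Δl = 2.8/cos(-4.3°) = 2.808 m; N'_1 = 69·cos(-4.3°) − 4·2.808 = 57.6; c'Δl = 12.35; W sinα = -5.2
Slice 2: Δl = 1.7/cos3.3° = 1.703 m; N'_2 = 102·cos3.3° − 11·1.703 = 83.1; c'Δl = 7.49; W sinα = 5.9
Slice 3: Δl = 3.0/cos11.4° = 3.060 m; N'_3 = 274·cos11.4° − 13·3.060 = 228.8; c'Δl = 13.47; W sinα = 54.2
Slice 4: Δl = 1.9/cos20.0° = 2.022 m; N'_4 = 210·cos20.0° − 23·2.022 = 150.8; c'Δl = 8.90; W sinα = 71.8
Slice 5: Δl = 2.8/cos28.8° = 3.195 m; N'_5 = 258·cos28.8° − 35·3.195 = 114.3; c'Δl = 14.06; W sinα = 124.3
Slice 6: Δl = 2.0/cos38.5° = 2.556 m; N'_6 = 130·cos38.5° − 24·2.556 = 40.4; c'Δl = 11.24; W sinα = 80.9
Slice 7: Δl = 2.5/cos49.1° = 3.818 m; N'_7 = 70·cos49.1° − 2·3.818 = 38.2; c'Δl = 16.80; W sinα = 52.9
Σc'Δl = 84.3 kN/m; ΣN' = 713.2 kN/m; ΣW sinα = 384.8 kN/m
Resisting = 84.3 + 713.2·tan25.8° = 84.3 + 344.8 = 429.1 kN/m
FS = 429.1 / 384.8 = 1.115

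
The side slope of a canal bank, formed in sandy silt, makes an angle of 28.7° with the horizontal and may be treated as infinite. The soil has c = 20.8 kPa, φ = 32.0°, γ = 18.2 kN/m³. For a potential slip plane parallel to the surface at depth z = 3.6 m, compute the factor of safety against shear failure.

FS = 1.90

For an infinite slope with a slip plane parallel to the surface (no pore pressure): FS = [c + γz cos²β tanφ] / [γz sinβ cosβ].
γz = 18.2·3.6 = 65.52 kN/m²
Numerator = 20.8 + 65.52·cos²28.7°·tan32.0° = 20.8 + 65.52·0.7694·0.6249 = 52.300 kPa
Denominator = 65.52·sin28.7°·cos28.7° = 65.52·0.4802·0.8771 = 27.599 kPa
FS = 52.300 / 27.599 = 1.895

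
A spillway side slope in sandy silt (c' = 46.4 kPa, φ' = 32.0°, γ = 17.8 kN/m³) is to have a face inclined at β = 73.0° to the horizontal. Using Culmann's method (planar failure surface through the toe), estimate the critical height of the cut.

Culmann's analysis gives the critical failure plane at α_cr = (β + φ')/2 = (73.0 + 32.0)/2 = 52.5°, and the critical height
H_c = (4c'/γ) · sinβ cosφ' / [1 − cos(β − φ')]
    = (4·46.4/17.8) · sin73.0°·cos32.0° / [1 − cos(41.0°)]
    = 10.427 · 0.9563·0.8480 / [1 − 0.7547]
    = 10.427 · 0.8110 / 0.2453
    = 34.47 m

H_c = 34.47 m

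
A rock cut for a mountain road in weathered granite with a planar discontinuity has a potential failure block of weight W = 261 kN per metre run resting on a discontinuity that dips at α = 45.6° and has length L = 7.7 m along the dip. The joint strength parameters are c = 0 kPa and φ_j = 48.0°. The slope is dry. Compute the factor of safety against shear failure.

FS = 1.09

Resolving the block weight along and normal to the plane and applying the Mohr–Coulomb strength on the joint:
N' = W cosα = 261·cos45.6° = 182.6 kN/m
Driving force T = W sinα = 261·sin45.6° = 186.5 kN/m
Resisting force R = c·L + N'·tanφ_j = 0·7.7 + 182.6·tan48.0° = 0.0 + 202.8 = 202.8 kN/m
FS = R / T = 202.8 / 186.5 = 1.088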